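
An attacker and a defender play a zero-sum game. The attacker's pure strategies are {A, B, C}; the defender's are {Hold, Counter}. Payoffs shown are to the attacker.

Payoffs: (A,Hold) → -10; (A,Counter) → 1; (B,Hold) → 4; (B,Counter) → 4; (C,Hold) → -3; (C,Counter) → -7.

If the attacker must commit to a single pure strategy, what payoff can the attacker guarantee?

Row minima: A → -10, B → 4, C → -7.
The best of these is 4.

4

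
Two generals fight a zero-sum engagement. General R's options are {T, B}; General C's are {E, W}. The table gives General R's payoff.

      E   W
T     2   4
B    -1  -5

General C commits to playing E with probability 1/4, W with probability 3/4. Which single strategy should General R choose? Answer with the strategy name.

Expected payoff of T: (1/4)·2 + (3/4)·4 = 7/2.
Expected payoff of B: (1/4)·(-1) + (3/4)·(-5) = -4.
The largest is 7/2, so General R's best response is T.

T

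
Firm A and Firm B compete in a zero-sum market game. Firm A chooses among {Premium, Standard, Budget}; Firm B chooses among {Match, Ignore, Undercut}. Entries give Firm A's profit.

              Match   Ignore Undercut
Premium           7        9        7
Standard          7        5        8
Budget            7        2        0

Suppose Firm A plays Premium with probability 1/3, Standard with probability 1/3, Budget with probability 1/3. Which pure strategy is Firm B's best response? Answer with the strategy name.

If Firm B plays Match, Firm A's expected payoff is (1/3)·7 + (1/3)·7 + (1/3)·7 = 7.
If Firm B plays Ignore, Firm A's expected payoff is (1/3)·9 + (1/3)·5 + (1/3)·2 = 16/3.
If Firm B plays Undercut, Firm A's expected payoff is (1/3)·7 + (1/3)·8 + (1/3)·0 = 5.
Firm B minimizes Firm A's payoff; the smallest is 5, so the best response is Undercut.

Undercut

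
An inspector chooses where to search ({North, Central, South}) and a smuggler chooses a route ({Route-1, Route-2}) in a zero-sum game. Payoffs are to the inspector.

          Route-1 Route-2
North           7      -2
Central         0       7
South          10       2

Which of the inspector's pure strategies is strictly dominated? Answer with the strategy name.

South gives a strictly higher payoff than North against every column: 10 > 7, 2 > -2.
So North is strictly dominated and the inspector never plays it.

North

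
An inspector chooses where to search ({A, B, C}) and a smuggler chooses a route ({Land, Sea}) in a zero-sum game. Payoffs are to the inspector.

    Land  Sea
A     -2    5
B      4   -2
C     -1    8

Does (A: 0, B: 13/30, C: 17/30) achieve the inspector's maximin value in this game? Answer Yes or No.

Against Land this mix gives (13/30)·4 + (17/30)·(-1) = 7/6.
Against Sea this mix gives (13/30)·(-2) + (17/30)·8 = 11/3.
The smuggler will play Land, holding the inspector to 7/6. Shifting weight toward the row that does better against Land would raise this floor (the equalizing mix achieves 2 against both Land and Sea), so the proposed strategy is not optimal.

No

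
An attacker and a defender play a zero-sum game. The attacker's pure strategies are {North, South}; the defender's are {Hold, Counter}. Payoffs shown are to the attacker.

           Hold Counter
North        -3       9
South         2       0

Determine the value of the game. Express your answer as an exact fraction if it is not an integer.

Row minima: North → -3, South → 0; maximin = 0.
Column maxima: Hold → 2, Counter → 9; minimax = 2.
0 ≠ 2, so there is no saddle point; optimal play is mixed.
Let the attacker play North with probability p. Expected payoff against Hold: (-3)p + 2(1−p) = −5p + 2; against Counter: 9p + 0(1−p) = 9p.
Setting these equal: −5p + 2 = 9p ⇒ −14p = -2 ⇒ p = 1/7, and the value is (-5)·(1/7) + 2 = 9/7.
For the defender: with q = P(Hold), equating North's and South's payoffs gives −12q + 9 = 2q ⇒ q = 9/14.

9/7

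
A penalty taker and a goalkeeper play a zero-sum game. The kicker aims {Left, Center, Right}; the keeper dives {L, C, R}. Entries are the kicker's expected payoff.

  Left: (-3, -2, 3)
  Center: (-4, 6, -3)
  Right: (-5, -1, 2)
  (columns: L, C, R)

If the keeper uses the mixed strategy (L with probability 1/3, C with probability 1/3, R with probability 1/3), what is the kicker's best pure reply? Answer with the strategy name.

Expected payoff of Left: (1/3)·(-3) + (1/3)·(-2) + (1/3)·3 = -2/3.
Expected payoff of Center: (1/3)·(-4) + (1/3)·6 + (1/3)·(-3) = -1/3.
Expected payoff of Right: (1/3)·(-5) + (1/3)·(-1) + (1/3)·2 = -4/3.
The largest is -1/3, so the kicker's best response is Center.

Center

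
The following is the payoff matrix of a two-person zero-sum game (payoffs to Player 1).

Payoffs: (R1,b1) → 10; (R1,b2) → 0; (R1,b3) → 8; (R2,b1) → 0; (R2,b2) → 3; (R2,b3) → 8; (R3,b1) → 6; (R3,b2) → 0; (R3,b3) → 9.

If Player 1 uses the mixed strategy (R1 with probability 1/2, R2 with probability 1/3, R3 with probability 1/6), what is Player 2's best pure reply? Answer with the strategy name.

If Player 2 plays b1, Player 1's expected payoff is (1/2)·10 + (1/3)·0 + (1/6)·6 = 6.
If Player 2 plays b2, Player 1's expected payoff is (1/2)·0 + (1/3)·3 + (1/6)·0 = 1.
If Player 2 plays b3, Player 1's expected payoff is (1/2)·8 + (1/3)·8 + (1/6)·9 = 49/6.
Player 2 minimizes Player 1's payoff; the smallest is 1, so the best response is b2.

b2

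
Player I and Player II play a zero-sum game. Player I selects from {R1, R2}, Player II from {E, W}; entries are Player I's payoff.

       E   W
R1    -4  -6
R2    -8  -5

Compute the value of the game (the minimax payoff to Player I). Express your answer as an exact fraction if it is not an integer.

-28/5

Row minima: R1 → -6, R2 → -8; maximin = -6.
Column maxima: E → -4, W → -5; minimax = -5.
-6 ≠ -5, so there is no saddle point; optimal play is mixed.
Let Player I play R1 with probability p. Expected payoff against E: (-4)p + (-8)(1−p) = 4p − 8; against W: (-6)p + (-5)(1−p) = −p − 5.
Setting these equal: 4p − 8 = −p − 5 ⇒ 5p = 3 ⇒ p = 3/5, and the value is (4)·(3/5) − 8 = -28/5.
For Player II: with q = P(E), equating R1's and R2's payoffs gives 2q − 6 = −3q − 5 ⇒ q = 1/5.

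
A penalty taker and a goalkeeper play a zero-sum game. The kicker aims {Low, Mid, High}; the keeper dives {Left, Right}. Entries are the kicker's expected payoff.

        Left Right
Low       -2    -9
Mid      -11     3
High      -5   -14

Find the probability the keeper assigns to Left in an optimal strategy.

4/7

Row minima: Low → -9, Mid → -11, High → -14; maximin = -9.
Column maxima: Left → -2, Right → 3; minimax = -2.
-9 ≠ -2, so there is no saddle point; optimal play is mixed.
High is strictly dominated by Low, so the kicker never plays it.
On the remaining 2×2 (Low, Mid vs Left, Right):
Let the kicker play Low with probability p. Expected payoff against Left: (-2)p + (-11)(1−p) = 9p − 11; against Right: (-9)p + 3(1−p) = −12p + 3.
Setting these equal: 9p − 11 = −12p + 3 ⇒ 21p = 14 ⇒ p = 2/3, and the value is (9)·(2/3) − 11 = -5.
For the keeper: with q = P(Left), equating Low's and Mid's payoffs gives 7q − 9 = −14q + 3 ⇒ q = 4/7.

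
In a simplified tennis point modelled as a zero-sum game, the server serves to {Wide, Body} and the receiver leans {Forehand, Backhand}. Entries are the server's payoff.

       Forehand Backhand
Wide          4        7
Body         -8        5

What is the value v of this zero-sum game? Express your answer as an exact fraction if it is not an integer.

4

Row minima: Wide → 4, Body → -8; maximin = 4.
Column maxima: Forehand → 4, Backhand → 7; minimax = 4.
Since maximin = minimax = 4, there is a saddle point and the value is 4.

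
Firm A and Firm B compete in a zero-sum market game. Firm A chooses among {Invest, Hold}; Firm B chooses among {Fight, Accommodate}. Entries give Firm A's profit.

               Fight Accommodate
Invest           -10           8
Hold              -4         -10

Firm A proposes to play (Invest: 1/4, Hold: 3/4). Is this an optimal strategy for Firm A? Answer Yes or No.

Against Fight this mix gives (1/4)·(-10) + (3/4)·(-4) = -11/2.
Against Accommodate this mix gives (1/4)·8 + (3/4)·(-10) = -11/2.
All of Firm B's active replies (Fight, Accommodate) yield -11/2, and no column does worse for Firm A. The mix makes Firm B indifferent and guarantees -11/2, so it is optimal.

Yes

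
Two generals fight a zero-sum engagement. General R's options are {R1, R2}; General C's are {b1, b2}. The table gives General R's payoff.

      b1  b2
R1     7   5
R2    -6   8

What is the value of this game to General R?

43/8

Row minima: R1 → 5, R2 → -6; maximin = 5.
Column maxima: b1 → 7, b2 → 8; minimax = 7.
5 ≠ 7, so there is no saddle point; optimal play is mixed.
Let General R play R1 with probability p. Expected payoff against b1: 7p + (-6)(1−p) = 13p − 6; against b2: 5p + 8(1−p) = −3p + 8.
Setting these equal: 13p − 6 = −3p + 8 ⇒ 16p = 14 ⇒ p = 7/8, and the value is (13)·(7/8) − 6 = 43/8.
For General C: with q = P(b1), equating R1's and R2's payoffs gives 2q + 5 = −14q + 8 ⇒ q = 3/16.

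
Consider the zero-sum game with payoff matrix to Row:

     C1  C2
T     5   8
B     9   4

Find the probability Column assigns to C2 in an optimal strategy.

Row minima: T → 5, B → 4; maximin = 5.
Column maxima: C1 → 9, C2 → 8; minimax = 8.
5 ≠ 8, so there is no saddle point; optimal play is mixed.
Let Row play T with probability p. Expected payoff against C1: 5p + 9(1−p) = −4p + 9; against C2: 8p + 4(1−p) = 4p + 4.
Setting these equal: −4p + 9 = 4p + 4 ⇒ −8p = -5 ⇒ p = 5/8, and the value is (-4)·(5/8) + 9 = 13/2.
For Column: with q = P(C1), equating T's and B's payoffs gives −3q + 8 = 5q + 4 ⇒ q = 1/2.

1/2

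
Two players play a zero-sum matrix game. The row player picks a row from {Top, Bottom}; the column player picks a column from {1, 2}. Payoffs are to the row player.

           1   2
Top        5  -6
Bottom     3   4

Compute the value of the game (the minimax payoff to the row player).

19/6

Row minima: Top → -6, Bottom → 3; maximin = 3.
Column maxima: 1 → 5, 2 → 4; minimax = 4.
3 ≠ 4, so there is no saddle point; optimal play is mixed.
Let the row player play Top with probability p. Expected payoff against 1: 5p + 3(1−p) = 2p + 3; against 2: (-6)p + 4(1−p) = −10p + 4.
Setting these equal: 2p + 3 = −10p + 4 ⇒ 12p = 1 ⇒ p = 1/12, and the value is (2)·(1/12) + 3 = 19/6.
For the column player: with q = P(1), equating Top's and Bottom's payoffs gives 11q − 6 = −q + 4 ⇒ q = 5/6.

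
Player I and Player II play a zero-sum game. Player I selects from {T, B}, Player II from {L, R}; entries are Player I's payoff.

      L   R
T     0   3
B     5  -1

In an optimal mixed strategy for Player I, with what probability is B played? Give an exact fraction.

Row minima: T → 0, B → -1; maximin = 0.
Column maxima: L → 5, R → 3; minimax = 3.
0 ≠ 3, so there is no saddle point; optimal play is mixed.
Let Player I play T with probability p. Expected payoff against L: 0p + 5(1−p) = −5p + 5; against R: 3p + (-1)(1−p) = 4p − 1.
Setting these equal: −5p + 5 = 4p − 1 ⇒ −9p = -6 ⇒ p = 2/3, and the value is (-5)·(2/3) + 5 = 5/3.
For Player II: with q = P(L), equating T's and B's payoffs gives −3q + 3 = 6q − 1 ⇒ q = 4/9.

1/3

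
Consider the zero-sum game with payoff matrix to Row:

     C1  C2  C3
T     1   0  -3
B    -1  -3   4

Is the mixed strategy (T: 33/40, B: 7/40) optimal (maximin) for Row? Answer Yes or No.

Against C1 this mix gives (33/40)·1 + (7/40)·(-1) = 13/20.
Against C2 this mix gives (33/40)·0 + (7/40)·(-3) = -21/40.
Against C3 this mix gives (33/40)·(-3) + (7/40)·4 = -71/40.
Column will play C3, holding Row to -71/40. Shifting weight toward the row that does better against C3 would raise this floor (the equalizing mix achieves -9/10 against both C3 and C2), so the proposed strategy is not optimal.

No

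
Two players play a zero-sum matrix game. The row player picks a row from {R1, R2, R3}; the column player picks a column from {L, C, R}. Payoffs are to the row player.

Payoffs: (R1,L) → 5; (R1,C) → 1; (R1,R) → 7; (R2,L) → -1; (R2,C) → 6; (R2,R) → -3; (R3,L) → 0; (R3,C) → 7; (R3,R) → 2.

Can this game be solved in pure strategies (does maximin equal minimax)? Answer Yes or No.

Row minima: R1 → 1, R2 → -3, R3 → 0; maximin = 1.
Column maxima: L → 5, C → 7, R → 7; minimax = 5.
1 ≠ 5, so no pure-strategy equilibrium exists.

No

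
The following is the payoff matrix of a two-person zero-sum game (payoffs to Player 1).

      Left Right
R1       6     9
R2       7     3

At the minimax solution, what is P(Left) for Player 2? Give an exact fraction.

Row minima: R1 → 6, R2 → 3; maximin = 6.
Column maxima: Left → 7, Right → 9; minimax = 7.
6 ≠ 7, so there is no saddle point; optimal play is mixed.
Let Player 1 play R1 with probability p. Expected payoff against Left: 6p + 7(1−p) = −p + 7; against Right: 9p + 3(1−p) = 6p + 3.
Setting these equal: −p + 7 = 6p + 3 ⇒ −7p = -4 ⇒ p = 4/7, and the value is (-1)·(4/7) + 7 = 45/7.
For Player 2: with q = P(Left), equating R1's and R2's payoffs gives −3q + 9 = 4q + 3 ⇒ q = 6/7.

6/7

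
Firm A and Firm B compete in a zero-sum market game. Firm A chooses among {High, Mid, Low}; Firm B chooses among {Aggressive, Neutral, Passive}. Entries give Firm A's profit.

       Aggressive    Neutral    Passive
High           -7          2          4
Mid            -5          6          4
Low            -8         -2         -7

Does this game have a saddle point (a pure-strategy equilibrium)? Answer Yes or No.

Row minima: High → -7, Mid → -5, Low → -8; maximin = -5.
Column maxima: Aggressive → -5, Neutral → 6, Passive → 4; minimax = -5.
maximin = minimax = -5, so a saddle point exists.

Yes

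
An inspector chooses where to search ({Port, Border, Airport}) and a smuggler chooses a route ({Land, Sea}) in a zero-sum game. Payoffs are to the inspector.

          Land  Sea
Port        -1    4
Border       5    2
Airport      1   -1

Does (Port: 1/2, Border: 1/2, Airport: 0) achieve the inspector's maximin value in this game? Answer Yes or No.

Against Land this mix gives (1/2)·(-1) + (1/2)·5 = 2.
Against Sea this mix gives (1/2)·4 + (1/2)·2 = 3.
The smuggler will play Land, holding the inspector to 2. Shifting weight toward the row that does better against Land would raise this floor (the equalizing mix achieves 11/4 against both Land and Sea), so the proposed strategy is not optimal.

No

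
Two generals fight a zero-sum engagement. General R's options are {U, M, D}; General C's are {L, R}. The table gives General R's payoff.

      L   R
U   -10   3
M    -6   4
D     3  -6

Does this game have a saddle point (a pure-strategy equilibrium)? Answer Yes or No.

Row minima: U → -10, M → -6, D → -6; maximin = -6.
Column maxima: L → 3, R → 4; minimax = 3.
-6 ≠ 3, so no pure-strategy equilibrium exists.

No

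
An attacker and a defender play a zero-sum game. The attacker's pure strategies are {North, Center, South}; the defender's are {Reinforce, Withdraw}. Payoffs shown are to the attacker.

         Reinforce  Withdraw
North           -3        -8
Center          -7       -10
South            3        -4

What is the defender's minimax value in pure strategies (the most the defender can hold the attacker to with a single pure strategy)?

-4

Column maxima: Reinforce → 3, Withdraw → -4.
The smallest of these is -4.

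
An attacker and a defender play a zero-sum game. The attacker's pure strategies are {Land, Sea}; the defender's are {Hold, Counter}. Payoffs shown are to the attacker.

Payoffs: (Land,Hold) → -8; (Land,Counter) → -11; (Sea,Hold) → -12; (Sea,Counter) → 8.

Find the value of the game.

-196/23

Row minima: Land → -11, Sea → -12; maximin = -11.
Column maxima: Hold → -8, Counter → 8; minimax = -8.
-11 ≠ -8, so there is no saddle point; optimal play is mixed.
Let the attacker play Land with probability p. Expected payoff against Hold: (-8)p + (-12)(1−p) = 4p − 12; against Counter: (-11)p + 8(1−p) = −19p + 8.
Setting these equal: 4p − 12 = −19p + 8 ⇒ 23p = 20 ⇒ p = 20/23, and the value is (4)·(20/23) − 12 = -196/23.
For the defender: with q = P(Hold), equating Land's and Sea's payoffs gives 3q − 11 = −20q + 8 ⇒ q = 19/23.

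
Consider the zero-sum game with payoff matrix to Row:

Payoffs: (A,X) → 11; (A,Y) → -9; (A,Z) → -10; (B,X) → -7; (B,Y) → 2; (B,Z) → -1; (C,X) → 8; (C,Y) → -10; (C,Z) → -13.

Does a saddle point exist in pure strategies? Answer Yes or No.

No

Row minima: A → -10, B → -7, C → -13; maximin = -7.
Column maxima: X → 11, Y → 2, Z → -1; minimax = -1.
-7 ≠ -1, so no pure-strategy equilibrium exists.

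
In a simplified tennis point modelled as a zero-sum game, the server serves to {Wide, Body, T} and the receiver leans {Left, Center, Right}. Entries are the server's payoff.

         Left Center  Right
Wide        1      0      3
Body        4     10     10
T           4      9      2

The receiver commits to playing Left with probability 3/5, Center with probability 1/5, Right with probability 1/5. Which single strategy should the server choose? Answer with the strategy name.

Body

Expected payoff of Wide: (3/5)·1 + (1/5)·0 + (1/5)·3 = 6/5.
Expected payoff of Body: (3/5)·4 + (1/5)·10 + (1/5)·10 = 32/5.
Expected payoff of T: (3/5)·4 + (1/5)·9 + (1/5)·2 = 23/5.
The largest is 32/5, so the server's best response is Body.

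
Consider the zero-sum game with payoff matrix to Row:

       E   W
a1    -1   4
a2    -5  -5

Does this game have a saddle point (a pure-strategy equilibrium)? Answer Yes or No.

Row minima: a1 → -1, a2 → -5; maximin = -1.
Column maxima: E → -1, W → 4; minimax = -1.
maximin = minimax = -1, so a saddle point exists.

Yes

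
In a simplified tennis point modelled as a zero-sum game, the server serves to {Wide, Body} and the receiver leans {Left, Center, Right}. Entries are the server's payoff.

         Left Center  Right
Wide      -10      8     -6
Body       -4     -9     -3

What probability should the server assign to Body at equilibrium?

18/23

Row minima: Wide → -10, Body → -9; maximin = -9.
Column maxima: Left → -4, Center → 8, Right → -3; minimax = -4.
-9 ≠ -4, so there is no saddle point; optimal play is mixed.
Right is strictly dominated by Left (it gives the server strictly more in every row), so the receiver never plays it.
On the remaining 2×2 (Wide, Body vs Left, Center):
Let the server play Wide with probability p. Expected payoff against Left: (-10)p + (-4)(1−p) = −6p − 4; against Center: 8p + (-9)(1−p) = 17p − 9.
Setting these equal: −6p − 4 = 17p − 9 ⇒ −23p = -5 ⇒ p = 5/23, and the value is (-6)·(5/23) − 4 = -122/23.
For the receiver: with q = P(Left), equating Wide's and Body's payoffs gives −18q + 8 = 5q − 9 ⇒ q = 17/23.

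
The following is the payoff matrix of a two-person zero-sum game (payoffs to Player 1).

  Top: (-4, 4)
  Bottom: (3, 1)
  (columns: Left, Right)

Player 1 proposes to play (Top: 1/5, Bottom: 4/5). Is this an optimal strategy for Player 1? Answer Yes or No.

Against Left this mix gives (1/5)·(-4) + (4/5)·3 = 8/5.
Against Right this mix gives (1/5)·4 + (4/5)·1 = 8/5.
All of Player 2's active replies (Left, Right) yield 8/5, and no column does worse for Player 1. The mix makes Player 2 indifferent and guarantees 8/5, so it is optimal.

Yes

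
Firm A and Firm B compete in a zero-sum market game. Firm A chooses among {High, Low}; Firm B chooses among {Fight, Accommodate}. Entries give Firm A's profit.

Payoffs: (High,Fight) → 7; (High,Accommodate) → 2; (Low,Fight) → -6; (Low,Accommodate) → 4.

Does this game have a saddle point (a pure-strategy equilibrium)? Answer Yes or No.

Row minima: High → 2, Low → -6; maximin = 2.
Column maxima: Fight → 7, Accommodate → 4; minimax = 4.
2 ≠ 4, so no pure-strategy equilibrium exists.

No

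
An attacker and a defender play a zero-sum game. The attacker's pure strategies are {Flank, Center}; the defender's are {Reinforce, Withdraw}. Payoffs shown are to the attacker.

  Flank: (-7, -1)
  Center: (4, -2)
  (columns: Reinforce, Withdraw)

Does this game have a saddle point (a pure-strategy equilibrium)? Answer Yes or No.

No

Row minima: Flank → -7, Center → -2; maximin = -2.
Column maxima: Reinforce → 4, Withdraw → -1; minimax = -1.
-2 ≠ -1, so no pure-strategy equilibrium exists.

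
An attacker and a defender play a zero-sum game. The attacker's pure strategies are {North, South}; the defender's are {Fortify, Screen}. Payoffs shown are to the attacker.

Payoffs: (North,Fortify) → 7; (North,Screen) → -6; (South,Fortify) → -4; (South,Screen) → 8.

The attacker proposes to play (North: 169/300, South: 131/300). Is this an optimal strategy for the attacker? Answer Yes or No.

No

Against Fortify this mix gives (169/300)·7 + (131/300)·(-4) = 659/300.
Against Screen this mix gives (169/300)·(-6) + (131/300)·8 = 17/150.
The defender will play Screen, holding the attacker to 17/150. Shifting weight toward the row that does better against Screen would raise this floor (the equalizing mix achieves 32/25 against both Screen and Fortify), so the proposed strategy is not optimal.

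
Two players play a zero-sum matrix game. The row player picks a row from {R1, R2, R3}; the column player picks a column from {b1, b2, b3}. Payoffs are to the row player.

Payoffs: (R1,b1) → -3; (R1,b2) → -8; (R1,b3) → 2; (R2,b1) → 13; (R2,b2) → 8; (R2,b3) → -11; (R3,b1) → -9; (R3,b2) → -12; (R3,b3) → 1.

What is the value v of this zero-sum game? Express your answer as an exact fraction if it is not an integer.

Row minima: R1 → -8, R2 → -11, R3 → -12; maximin = -8.
Column maxima: b1 → 13, b2 → 8, b3 → 2; minimax = 2.
-8 ≠ 2, so there is no saddle point; optimal play is mixed.
R3 is strictly dominated by R1, so the row player never plays it.
b1 is strictly dominated by b2 (it gives the row player strictly more in every row), so the column player never plays it.
On the remaining 2×2 (R1, R2 vs b2, b3):
Let the row player play R1 with probability p. Expected payoff against b2: (-8)p + 8(1−p) = −16p + 8; against b3: 2p + (-11)(1−p) = 13p − 11.
Setting these equal: −16p + 8 = 13p − 11 ⇒ −29p = -19 ⇒ p = 19/29, and the value is (-16)·(19/29) + 8 = -72/29.
For the column player: with q = P(b2), equating R1's and R2's payoffs gives −10q + 2 = 19q − 11 ⇒ q = 13/29.

-72/29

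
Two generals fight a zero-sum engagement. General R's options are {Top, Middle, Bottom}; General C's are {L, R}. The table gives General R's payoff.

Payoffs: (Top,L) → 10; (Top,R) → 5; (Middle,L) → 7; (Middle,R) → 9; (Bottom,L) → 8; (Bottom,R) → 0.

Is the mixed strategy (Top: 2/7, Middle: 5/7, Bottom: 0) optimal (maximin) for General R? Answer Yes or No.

Yes

Against L this mix gives (2/7)·10 + (5/7)·7 = 55/7.
Against R this mix gives (2/7)·5 + (5/7)·9 = 55/7.
All of General C's active replies (L, R) yield 55/7, and no column does worse for General R. The mix makes General C indifferent and guarantees 55/7, so it is optimal.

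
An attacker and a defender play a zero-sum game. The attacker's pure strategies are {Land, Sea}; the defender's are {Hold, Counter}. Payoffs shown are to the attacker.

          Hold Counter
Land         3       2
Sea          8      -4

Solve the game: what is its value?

2

Row minima: Land → 2, Sea → -4; maximin = 2.
Column maxima: Hold → 8, Counter → 2; minimax = 2.
Since maximin = minimax = 2, there is a saddle point and the value is 2.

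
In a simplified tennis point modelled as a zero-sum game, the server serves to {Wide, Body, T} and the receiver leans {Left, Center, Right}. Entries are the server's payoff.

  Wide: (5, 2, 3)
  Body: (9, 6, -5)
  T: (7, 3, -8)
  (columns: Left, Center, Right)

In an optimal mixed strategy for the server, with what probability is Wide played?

Row minima: Wide → 2, Body → -5, T → -8; maximin = 2.
Column maxima: Left → 9, Center → 6, Right → 3; minimax = 3.
2 ≠ 3, so there is no saddle point; optimal play is mixed.
T is strictly dominated by Body, so the server never plays it.
Left is strictly dominated by Center (it gives the server strictly more in every row), so the receiver never plays it.
On the remaining 2×2 (Wide, Body vs Center, Right):
Let the server play Wide with probability p. Expected payoff against Center: 2p + 6(1−p) = −4p + 6; against Right: 3p + (-5)(1−p) = 8p − 5.
Setting these equal: −4p + 6 = 8p − 5 ⇒ −12p = -11 ⇒ p = 11/12, and the value is (-4)·(11/12) + 6 = 7/3.
For the receiver: with q = P(Center), equating Wide's and Body's payoffs gives −q + 3 = 11q − 5 ⇒ q = 2/3.

11/12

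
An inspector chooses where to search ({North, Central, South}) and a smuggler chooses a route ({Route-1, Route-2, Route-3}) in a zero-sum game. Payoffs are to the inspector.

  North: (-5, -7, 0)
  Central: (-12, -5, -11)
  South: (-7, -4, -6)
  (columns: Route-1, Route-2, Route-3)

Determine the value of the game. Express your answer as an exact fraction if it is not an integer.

Row minima: North → -7, Central → -12, South → -7; maximin = -7.
Column maxima: Route-1 → -5, Route-2 → -4, Route-3 → 0; minimax = -5.
-7 ≠ -5, so there is no saddle point; optimal play is mixed.
Central is strictly dominated by South, so the inspector never plays it.
Route-3 is strictly dominated by Route-1 (it gives the inspector strictly more in every row), so the smuggler never plays it.
On the remaining 2×2 (North, South vs Route-1, Route-2):
Let the inspector play North with probability p. Expected payoff against Route-1: (-5)p + (-7)(1−p) = 2p − 7; against Route-2: (-7)p + (-4)(1−p) = −3p − 4.
Setting these equal: 2p − 7 = −3p − 4 ⇒ 5p = 3 ⇒ p = 3/5, and the value is (2)·(3/5) − 7 = -29/5.
For the smuggler: with q = P(Route-1), equating North's and South's payoffs gives 2q − 7 = −3q − 4 ⇒ q = 3/5.

-29/5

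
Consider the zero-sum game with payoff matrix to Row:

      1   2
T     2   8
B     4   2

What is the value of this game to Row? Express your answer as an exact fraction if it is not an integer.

Row minima: T → 2, B → 2; maximin = 2.
Column maxima: 1 → 4, 2 → 8; minimax = 4.
2 ≠ 4, so there is no saddle point; optimal play is mixed.
Let Row play T with probability p. Expected payoff against 1: 2p + 4(1−p) = −2p + 4; against 2: 8p + 2(1−p) = 6p + 2.
Setting these equal: −2p + 4 = 6p + 2 ⇒ −8p = -2 ⇒ p = 1/4, and the value is (-2)·(1/4) + 4 = 7/2.
For Column: with q = P(1), equating T's and B's payoffs gives −6q + 8 = 2q + 2 ⇒ q = 3/4.

7/2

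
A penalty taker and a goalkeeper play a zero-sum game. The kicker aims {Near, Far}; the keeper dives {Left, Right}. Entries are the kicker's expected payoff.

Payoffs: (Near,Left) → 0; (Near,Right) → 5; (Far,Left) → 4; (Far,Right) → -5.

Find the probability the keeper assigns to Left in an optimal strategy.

5/7

Row minima: Near → 0, Far → -5; maximin = 0.
Column maxima: Left → 4, Right → 5; minimax = 4.
0 ≠ 4, so there is no saddle point; optimal play is mixed.
Let the kicker play Near with probability p. Expected payoff against Left: 0p + 4(1−p) = −4p + 4; against Right: 5p + (-5)(1−p) = 10p − 5.
Setting these equal: −4p + 4 = 10p − 5 ⇒ −14p = -9 ⇒ p = 9/14, and the value is (-4)·(9/14) + 4 = 10/7.
For the keeper: with q = P(Left), equating Near's and Far's payoffs gives −5q + 5 = 9q − 5 ⇒ q = 5/7.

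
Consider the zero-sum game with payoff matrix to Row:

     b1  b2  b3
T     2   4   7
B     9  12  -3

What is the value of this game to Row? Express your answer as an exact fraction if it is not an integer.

69/17

Row minima: T → 2, B → -3; maximin = 2.
Column maxima: b1 → 9, b2 → 12, b3 → 7; minimax = 7.
2 ≠ 7, so there is no saddle point; optimal play is mixed.
b2 is strictly dominated by b1 (it gives Row strictly more in every row), so Column never plays it.
On the remaining 2×2 (T, B vs b1, b3):
Let Row play T with probability p. Expected payoff against b1: 2p + 9(1−p) = −7p + 9; against b3: 7p + (-3)(1−p) = 10p − 3.
Setting these equal: −7p + 9 = 10p − 3 ⇒ −17p = -12 ⇒ p = 12/17, and the value is (-7)·(12/17) + 9 = 69/17.
For Column: with q = P(b1), equating T's and B's payoffs gives −5q + 7 = 12q − 3 ⇒ q = 10/17.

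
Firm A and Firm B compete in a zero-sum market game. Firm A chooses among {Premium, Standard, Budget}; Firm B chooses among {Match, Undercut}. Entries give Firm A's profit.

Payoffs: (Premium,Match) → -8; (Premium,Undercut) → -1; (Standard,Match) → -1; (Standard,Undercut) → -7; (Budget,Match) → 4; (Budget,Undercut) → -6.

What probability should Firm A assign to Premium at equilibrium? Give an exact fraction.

Row minima: Premium → -8, Standard → -7, Budget → -6; maximin = -6.
Column maxima: Match → 4, Undercut → -1; minimax = -1.
-6 ≠ -1, so there is no saddle point; optimal play is mixed.
Standard is strictly dominated by Budget, so Firm A never plays it.
On the remaining 2×2 (Premium, Budget vs Match, Undercut):
Let Firm A play Premium with probability p. Expected payoff against Match: (-8)p + 4(1−p) = −12p + 4; against Undercut: (-1)p + (-6)(1−p) = 5p − 6.
Setting these equal: −12p + 4 = 5p − 6 ⇒ −17p = -10 ⇒ p = 10/17, and the value is (-12)·(10/17) + 4 = -52/17.
For Firm B: with q = P(Match), equating Premium's and Budget's payoffs gives −7q − 1 = 10q − 6 ⇒ q = 5/17.

10/17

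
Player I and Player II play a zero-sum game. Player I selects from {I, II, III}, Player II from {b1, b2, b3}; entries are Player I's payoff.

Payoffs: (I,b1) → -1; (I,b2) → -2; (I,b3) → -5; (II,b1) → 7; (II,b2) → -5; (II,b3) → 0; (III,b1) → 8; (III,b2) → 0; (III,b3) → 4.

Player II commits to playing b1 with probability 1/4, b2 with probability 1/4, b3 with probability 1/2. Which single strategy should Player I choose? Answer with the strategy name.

Expected payoff of I: (1/4)·(-1) + (1/4)·(-2) + (1/2)·(-5) = -13/4.
Expected payoff of II: (1/4)·7 + (1/4)·(-5) + (1/2)·0 = 1/2.
Expected payoff of III: (1/4)·8 + (1/4)·0 + (1/2)·4 = 4.
The largest is 4, so Player I's best response is III.

III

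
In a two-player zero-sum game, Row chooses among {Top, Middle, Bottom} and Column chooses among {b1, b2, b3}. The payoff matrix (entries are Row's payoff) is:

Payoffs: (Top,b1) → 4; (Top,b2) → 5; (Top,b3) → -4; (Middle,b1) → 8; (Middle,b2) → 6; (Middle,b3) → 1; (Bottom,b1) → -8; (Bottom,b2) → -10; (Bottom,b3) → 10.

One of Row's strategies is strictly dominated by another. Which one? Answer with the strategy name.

Middle gives a strictly higher payoff than Top against every column: 8 > 4, 6 > 5, 1 > -4.
So Top is strictly dominated and Row never plays it.

Top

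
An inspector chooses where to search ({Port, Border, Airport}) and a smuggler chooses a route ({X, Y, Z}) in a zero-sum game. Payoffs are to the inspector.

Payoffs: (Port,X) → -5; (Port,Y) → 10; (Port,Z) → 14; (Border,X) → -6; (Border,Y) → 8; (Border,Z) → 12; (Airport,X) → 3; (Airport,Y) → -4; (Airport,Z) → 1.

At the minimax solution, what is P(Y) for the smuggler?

4/11

Row minima: Port → -5, Border → -6, Airport → -4; maximin = -4.
Column maxima: X → 3, Y → 10, Z → 14; minimax = 3.
-4 ≠ 3, so there is no saddle point; optimal play is mixed.
Border is strictly dominated by Port, so the inspector never plays it.
Z is strictly dominated by Y (it gives the inspector strictly more in every row), so the smuggler never plays it.
On the remaining 2×2 (Port, Airport vs X, Y):
Let the inspector play Port with probability p. Expected payoff against X: (-5)p + 3(1−p) = −8p + 3; against Y: 10p + (-4)(1−p) = 14p − 4.
Setting these equal: −8p + 3 = 14p − 4 ⇒ −22p = -7 ⇒ p = 7/22, and the value is (-8)·(7/22) + 3 = 5/11.
For the smuggler: with q = P(X), equating Port's and Airport's payoffs gives −15q + 10 = 7q − 4 ⇒ q = 7/11.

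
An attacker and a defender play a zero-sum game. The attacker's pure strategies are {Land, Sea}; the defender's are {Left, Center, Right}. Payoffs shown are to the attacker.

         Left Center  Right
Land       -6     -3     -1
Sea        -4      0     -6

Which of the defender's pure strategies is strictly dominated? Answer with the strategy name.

Center

Left holds the attacker's payoff strictly below Center in every row: -6 < -3, -4 < 0.
So Center is strictly dominated for the defender.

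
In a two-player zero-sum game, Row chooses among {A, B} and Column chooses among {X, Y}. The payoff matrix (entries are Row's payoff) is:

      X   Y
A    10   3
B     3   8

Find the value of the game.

Row minima: A → 3, B → 3; maximin = 3.
Column maxima: X → 10, Y → 8; minimax = 8.
3 ≠ 8, so there is no saddle point; optimal play is mixed.
Let Row play A with probability p. Expected payoff against X: 10p + 3(1−p) = 7p + 3; against Y: 3p + 8(1−p) = −5p + 8.
Setting these equal: 7p + 3 = −5p + 8 ⇒ 12p = 5 ⇒ p = 5/12, and the value is (7)·(5/12) + 3 = 71/12.
For Column: with q = P(X), equating A's and B's payoffs gives 7q + 3 = −5q + 8 ⇒ q = 5/12.

71/12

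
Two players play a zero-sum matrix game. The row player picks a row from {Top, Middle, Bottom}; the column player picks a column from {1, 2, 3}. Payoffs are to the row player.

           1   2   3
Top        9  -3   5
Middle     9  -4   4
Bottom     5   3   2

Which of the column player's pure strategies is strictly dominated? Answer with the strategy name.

1

2 holds the row player's payoff strictly below 1 in every row: -3 < 9, -4 < 9, 3 < 5.
So 1 is strictly dominated for the column player.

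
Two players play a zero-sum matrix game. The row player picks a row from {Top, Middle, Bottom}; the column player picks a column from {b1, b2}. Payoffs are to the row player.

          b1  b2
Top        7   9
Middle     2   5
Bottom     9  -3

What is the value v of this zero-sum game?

51/7

Row minima: Top → 7, Middle → 2, Bottom → -3; maximin = 7.
Column maxima: b1 → 9, b2 → 9; minimax = 9.
7 ≠ 9, so there is no saddle point; optimal play is mixed.
Middle is strictly dominated by Top, so the row player never plays it.
On the remaining 2×2 (Top, Bottom vs b1, b2):
Let the row player play Top with probability p. Expected payoff against b1: 7p + 9(1−p) = −2p + 9; against b2: 9p + (-3)(1−p) = 12p − 3.
Setting these equal: −2p + 9 = 12p − 3 ⇒ −14p = -12 ⇒ p = 6/7, and the value is (-2)·(6/7) + 9 = 51/7.
For the column player: with q = P(b1), equating Top's and Bottom's payoffs gives −2q + 9 = 12q − 3 ⇒ q = 6/7.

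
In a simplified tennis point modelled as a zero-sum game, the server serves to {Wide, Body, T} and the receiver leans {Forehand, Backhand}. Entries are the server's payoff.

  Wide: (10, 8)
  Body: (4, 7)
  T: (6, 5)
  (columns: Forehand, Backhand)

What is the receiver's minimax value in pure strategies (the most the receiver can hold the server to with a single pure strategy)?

8

Column maxima: Forehand → 10, Backhand → 8.
The smallest of these is 8.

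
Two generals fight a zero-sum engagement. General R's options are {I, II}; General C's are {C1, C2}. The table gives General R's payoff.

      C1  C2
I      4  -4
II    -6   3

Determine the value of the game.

Row minima: I → -4, II → -6; maximin = -4.
Column maxima: C1 → 4, C2 → 3; minimax = 3.
-4 ≠ 3, so there is no saddle point; optimal play is mixed.
Let General R play I with probability p. Expected payoff against C1: 4p + (-6)(1−p) = 10p − 6; against C2: (-4)p + 3(1−p) = −7p + 3.
Setting these equal: 10p − 6 = −7p + 3 ⇒ 17p = 9 ⇒ p = 9/17, and the value is (10)·(9/17) − 6 = -12/17.
For General C: with q = P(C1), equating I's and II's payoffs gives 8q − 4 = −9q + 3 ⇒ q = 7/17.

-12/17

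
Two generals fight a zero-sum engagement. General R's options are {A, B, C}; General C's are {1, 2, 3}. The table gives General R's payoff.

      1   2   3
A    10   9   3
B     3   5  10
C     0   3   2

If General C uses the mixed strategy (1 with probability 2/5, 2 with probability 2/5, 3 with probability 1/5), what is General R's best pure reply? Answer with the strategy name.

A

Expected payoff of A: (2/5)·10 + (2/5)·9 + (1/5)·3 = 41/5.
Expected payoff of B: (2/5)·3 + (2/5)·5 + (1/5)·10 = 26/5.
Expected payoff of C: (2/5)·0 + (2/5)·3 + (1/5)·2 = 8/5.
The largest is 41/5, so General R's best response is A.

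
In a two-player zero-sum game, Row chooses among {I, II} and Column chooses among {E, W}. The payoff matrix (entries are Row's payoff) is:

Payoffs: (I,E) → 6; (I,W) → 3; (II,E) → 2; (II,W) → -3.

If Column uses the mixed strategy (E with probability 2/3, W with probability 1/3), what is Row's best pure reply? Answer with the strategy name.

I

Expected payoff of I: (2/3)·6 + (1/3)·3 = 5.
Expected payoff of II: (2/3)·2 + (1/3)·(-3) = 1/3.
The largest is 5, so Row's best response is I.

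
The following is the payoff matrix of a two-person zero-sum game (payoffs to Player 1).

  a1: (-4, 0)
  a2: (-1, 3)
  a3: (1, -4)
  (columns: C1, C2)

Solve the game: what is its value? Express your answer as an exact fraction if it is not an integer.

Row minima: a1 → -4, a2 → -1, a3 → -4; maximin = -1.
Column maxima: C1 → 1, C2 → 3; minimax = 1.
-1 ≠ 1, so there is no saddle point; optimal play is mixed.
a1 is strictly dominated by a2, so Player 1 never plays it.
On the remaining 2×2 (a2, a3 vs C1, C2):
Let Player 1 play a2 with probability p. Expected payoff against C1: (-1)p + 1(1−p) = −2p + 1; against C2: 3p + (-4)(1−p) = 7p − 4.
Setting these equal: −2p + 1 = 7p − 4 ⇒ −9p = -5 ⇒ p = 5/9, and the value is (-2)·(5/9) + 1 = -1/9.
For Player 2: with q = P(C1), equating a2's and a3's payoffs gives −4q + 3 = 5q − 4 ⇒ q = 7/9.

-1/9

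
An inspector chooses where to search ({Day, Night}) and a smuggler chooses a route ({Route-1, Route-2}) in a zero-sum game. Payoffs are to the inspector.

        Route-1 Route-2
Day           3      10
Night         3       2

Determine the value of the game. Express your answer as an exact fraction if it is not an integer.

Row minima: Day → 3, Night → 2; maximin = 3.
Column maxima: Route-1 → 3, Route-2 → 10; minimax = 3.
Since maximin = minimax = 3, there is a saddle point and the value is 3.

3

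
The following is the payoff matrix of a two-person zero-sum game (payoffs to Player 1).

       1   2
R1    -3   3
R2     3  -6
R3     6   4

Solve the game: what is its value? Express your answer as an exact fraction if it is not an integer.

4

Row minima: R1 → -3, R2 → -6, R3 → 4; maximin = 4.
Column maxima: 1 → 6, 2 → 4; minimax = 4.
Since maximin = minimax = 4, there is a saddle point and the value is 4.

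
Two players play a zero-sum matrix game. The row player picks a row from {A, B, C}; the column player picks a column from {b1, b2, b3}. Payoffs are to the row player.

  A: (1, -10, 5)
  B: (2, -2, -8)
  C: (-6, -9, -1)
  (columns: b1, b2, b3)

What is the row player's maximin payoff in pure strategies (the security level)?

Row minima: A → -10, B → -8, C → -9.
The best of these is -8.

-8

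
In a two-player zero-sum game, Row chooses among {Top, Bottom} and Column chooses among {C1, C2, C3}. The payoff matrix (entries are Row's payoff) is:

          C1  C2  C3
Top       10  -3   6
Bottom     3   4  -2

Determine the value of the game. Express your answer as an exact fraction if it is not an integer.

Row minima: Top → -3, Bottom → -2; maximin = -2.
Column maxima: C1 → 10, C2 → 4, C3 → 6; minimax = 4.
-2 ≠ 4, so there is no saddle point; optimal play is mixed.
C1 is strictly dominated by C3 (it gives Row strictly more in every row), so Column never plays it.
On the remaining 2×2 (Top, Bottom vs C2, C3):
Let Row play Top with probability p. Expected payoff against C2: (-3)p + 4(1−p) = −7p + 4; against C3: 6p + (-2)(1−p) = 8p − 2.
Setting these equal: −7p + 4 = 8p − 2 ⇒ −15p = -6 ⇒ p = 2/5, and the value is (-7)·(2/5) + 4 = 6/5.
For Column: with q = P(C2), equating Top's and Bottom's payoffs gives −9q + 6 = 6q − 2 ⇒ q = 8/15.

6/5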